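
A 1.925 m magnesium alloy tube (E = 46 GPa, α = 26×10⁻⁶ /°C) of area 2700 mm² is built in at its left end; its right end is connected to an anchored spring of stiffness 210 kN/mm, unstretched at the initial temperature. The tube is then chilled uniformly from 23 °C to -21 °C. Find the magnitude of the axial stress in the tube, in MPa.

σ ≈ 40.3 MPa (tensile)

Free thermal contraction: δ_free = αΔT L = 26×10⁻⁶ × 44 × 1925 = 2.202 mm.
With a force P in the spring, the elastic change of the tube is PL/(AE) and that of the spring is P/k; compatibility requires their sum to equal δ_free.
So P = δ_free / [L/(AE) + 1/k] = 2.202 / [ 1925/(2700×46×10³) + 1/(210×10³) ].
P = 2.202 / 2.026×10⁻⁵ = 108700 N.
σ = P/A = 108700/2700 = 40.26 MPa.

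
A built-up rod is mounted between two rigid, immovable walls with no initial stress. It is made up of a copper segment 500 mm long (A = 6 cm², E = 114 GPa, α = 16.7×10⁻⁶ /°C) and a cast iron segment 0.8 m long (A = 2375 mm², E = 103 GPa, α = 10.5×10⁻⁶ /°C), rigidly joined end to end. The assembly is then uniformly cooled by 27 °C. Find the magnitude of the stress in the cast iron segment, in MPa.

Free thermal contraction of the whole bar: Σ αᵢΔT Lᵢ = 16.7×10⁻⁶×27×500 + 10.5×10⁻⁶×27×800 = 0.4522 mm.
The walls prevent any net length change, so an axial force P (same in every segment) develops. Compatibility: P · Σ Lᵢ/(AᵢEᵢ) = δ_free.
The series flexibility is Σ Lᵢ/(AᵢEᵢ) = 500/(600×114×10³) + 800/(2375×103×10³) = 1.058×10⁻⁵ mm/N.
Hence P = δ_free / Σ(L/AE) = 0.4522/1.058×10⁻⁵ = 42.74 kN (tensile).
σ_{cast iron} = P / A = 42740 / 2375 = 18 MPa.

σ ≈ 18 MPa (tensile)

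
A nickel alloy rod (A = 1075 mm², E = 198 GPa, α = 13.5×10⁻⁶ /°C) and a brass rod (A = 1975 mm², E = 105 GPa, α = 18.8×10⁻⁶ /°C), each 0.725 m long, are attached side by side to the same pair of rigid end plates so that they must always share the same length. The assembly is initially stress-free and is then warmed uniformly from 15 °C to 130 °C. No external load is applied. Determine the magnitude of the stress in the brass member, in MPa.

The brass has the larger α, so on heating it would change length more than the nickel alloy if both were free. The rigid plates force a common final length, so the brass is put into compression and the nickel alloy into tension, with equal and opposite forces P (no external load).
Equating the net (thermal + elastic) strains gives |α₁ − α₂|·ΔT = P·[1/(A₁E₁) + 1/(A₂E₂)].
|α₁ − α₂|·ΔT = 5.3×10⁻⁶ × 115 = 0.0006095.
1/(A₁E₁) + 1/(A₂E₂) = 1/(1075×198×10³) + 1/(1975×105×10³) = 9.52×10⁻⁹ N⁻¹.
P = 0.0006095 / 9.52×10⁻⁹ = 64020 N = 64.02 kN.
σ_{brass} = P/A₂ = 64020/1975 = 32.42 MPa, compressive.

σ ≈ 32.4 MPa (compressive)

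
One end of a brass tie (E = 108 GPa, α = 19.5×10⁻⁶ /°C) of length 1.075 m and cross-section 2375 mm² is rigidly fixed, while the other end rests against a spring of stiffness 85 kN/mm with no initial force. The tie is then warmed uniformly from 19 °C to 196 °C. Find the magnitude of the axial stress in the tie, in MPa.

σ ≈ 97.9 MPa (compressive)

If the spring were absent the tie would lengthen by αΔT L = 19.5×10⁻⁶ × 177 × 1075 = 3.71 mm.
Let P be the compressive force at the spring. The tie shortens elastically by PL/(AE) and the spring compresses by P/k; together these equal δ_free.
So P = δ_free / [L/(AE) + 1/k] = 3.71 / [ 1075/(2375×108×10³) + 1/(85×10³) ].
P = 3.71 / 1.596×10⁻⁵ = 232500 N.
σ = P/A = 232500/2375 = 97.91 MPa.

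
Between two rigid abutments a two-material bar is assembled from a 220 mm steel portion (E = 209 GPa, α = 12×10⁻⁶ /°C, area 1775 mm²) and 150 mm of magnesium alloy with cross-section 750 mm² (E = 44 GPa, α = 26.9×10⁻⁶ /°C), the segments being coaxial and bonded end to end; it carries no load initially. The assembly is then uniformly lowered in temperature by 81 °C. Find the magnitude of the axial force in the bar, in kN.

P ≈ 105 kN (tensile)

Free thermal contraction of the whole bar: Σ αᵢΔT Lᵢ = 12×10⁻⁶×81×220 + 26.9×10⁻⁶×81×150 = 0.5407 mm.
Since the ends are fixed, an axial force P builds up, equal in every segment, with P · Σ Lᵢ/(AᵢEᵢ) = δ_free.
Σ Lᵢ/(AᵢEᵢ) = 220/(1775×209×10³) + 150/(750×44×10³) = 5.138×10⁻⁶ mm/N.
So P = 0.5407 / 5.138×10⁻⁶ = 105.2 kN, tensile.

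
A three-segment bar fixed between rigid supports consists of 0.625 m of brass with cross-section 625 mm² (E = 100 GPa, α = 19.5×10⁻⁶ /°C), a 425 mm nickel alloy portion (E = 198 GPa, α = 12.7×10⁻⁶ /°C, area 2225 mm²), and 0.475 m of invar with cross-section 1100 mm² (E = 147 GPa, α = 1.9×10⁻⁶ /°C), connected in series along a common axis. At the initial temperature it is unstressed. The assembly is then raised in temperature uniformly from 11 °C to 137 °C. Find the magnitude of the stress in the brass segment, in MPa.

σ ≈ 268 MPa (compressive)

Free thermal expansion of the whole bar: Σ αᵢΔT Lᵢ = 19.5×10⁻⁶×126×625 + 12.7×10⁻⁶×126×425 + 1.9×10⁻⁶×126×475 = 2.329 mm.
The walls prevent any net length change, so an axial force P (same in every segment) develops. Compatibility: P · Σ Lᵢ/(AᵢEᵢ) = δ_free.
The series flexibility is Σ Lᵢ/(AᵢEᵢ) = 625/(625×100×10³) + 425/(2225×198×10³) + 475/(1100×147×10³) = 1.39×10⁻⁵ mm/N.
So P = 2.329 / 1.39×10⁻⁵ = 167.6 kN, compressive.
σ_{brass} = P / A = 167600 / 625 = 268.1 MPa.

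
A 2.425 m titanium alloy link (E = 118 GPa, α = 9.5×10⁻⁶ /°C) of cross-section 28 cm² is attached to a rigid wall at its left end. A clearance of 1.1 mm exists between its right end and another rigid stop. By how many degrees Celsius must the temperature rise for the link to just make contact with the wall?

Contact occurs when the free expansion equals the gap: αΔT L = 1.1 mm.
ΔT = 1.1 / (9.5×10⁻⁶ × 2425) = 47.75 °C.

ΔT ≈ 47.7 °C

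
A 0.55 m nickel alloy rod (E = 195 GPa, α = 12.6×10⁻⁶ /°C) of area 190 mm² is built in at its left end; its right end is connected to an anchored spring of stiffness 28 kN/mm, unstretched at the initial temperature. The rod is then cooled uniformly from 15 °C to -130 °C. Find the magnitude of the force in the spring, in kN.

If the spring were absent the rod would shorten by αΔT L = 12.6×10⁻⁶ × 145 × 550 = 1.005 mm.
Let P be the tensile force in the spring. The rod extends elastically by PL/(AE) and the spring stretches by P/k; together these equal δ_free.
P [ L/(AE) + 1/k ] = δ_free → P [ 550/(190×195×10³) + 1/(28×10³) ] = 1.005.
P = 1.005 / 5.056×10⁻⁵ = 19870 N.

P ≈ 19.9 kN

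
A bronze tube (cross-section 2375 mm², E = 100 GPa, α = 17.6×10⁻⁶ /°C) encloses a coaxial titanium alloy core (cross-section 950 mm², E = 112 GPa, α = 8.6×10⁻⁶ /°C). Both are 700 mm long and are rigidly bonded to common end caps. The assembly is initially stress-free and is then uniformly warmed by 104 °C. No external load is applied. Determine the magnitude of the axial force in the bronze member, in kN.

P ≈ 68.8 kN (compressive in the bronze)

Equilibrium of a rigid end plate with no external load gives equal and opposite internal forces ±P in the two members. Since α_{bronze} > α_{titanium alloy}, heating drives the bronze into compression and the titanium alloy into tension.
Compatibility of the two members (thermal + elastic change equal): (α₁ − α₂)ΔT = P·[1/(A₁E₁) + 1/(A₂E₂)].
|α₁ − α₂|·ΔT = 9×10⁻⁶ × 104 = 0.000936.
1/(A₁E₁) + 1/(A₂E₂) = 1/(2375×100×10³) + 1/(950×112×10³) = 1.361×10⁻⁸ N⁻¹.
So P = 0.000936 / 1.361×10⁻⁸ = 68.78 kN.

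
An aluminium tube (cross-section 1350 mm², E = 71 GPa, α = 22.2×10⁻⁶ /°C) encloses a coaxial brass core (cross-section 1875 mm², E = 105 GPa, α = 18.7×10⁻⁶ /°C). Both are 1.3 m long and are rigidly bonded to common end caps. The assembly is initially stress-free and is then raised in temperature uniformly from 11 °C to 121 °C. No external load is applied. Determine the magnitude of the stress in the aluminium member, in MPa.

σ ≈ 18.4 MPa (compressive)

The aluminium has the larger α, so on heating it would change length more than the brass if both were free. The rigid plates force a common final length, so the aluminium is put into compression and the brass into tension, with equal and opposite forces P (no external load).
Compatibility of the two members (thermal + elastic change equal): (α₁ − α₂)ΔT = P·[1/(A₁E₁) + 1/(A₂E₂)].
|α₁ − α₂|·ΔT = 3.5×10⁻⁶ × 110 = 0.000385.
1/(A₁E₁) + 1/(A₂E₂) = 1/(1350×71×10³) + 1/(1875×105×10³) = 1.551×10⁻⁸ N⁻¹.
P = 0.000385 / 1.551×10⁻⁸ = 24820 N = 24.82 kN.
σ_{aluminium} = P/A₁ = 24820/1350 = 18.38 MPa, compressive.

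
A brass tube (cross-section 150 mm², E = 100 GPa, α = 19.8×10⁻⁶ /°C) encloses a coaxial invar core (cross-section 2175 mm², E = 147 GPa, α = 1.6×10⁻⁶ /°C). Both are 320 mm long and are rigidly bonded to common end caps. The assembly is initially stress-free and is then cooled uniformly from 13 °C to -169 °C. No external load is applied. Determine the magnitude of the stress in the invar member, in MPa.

Equilibrium of a rigid end plate with no external load gives equal and opposite internal forces ±P in the two members. Since α_{brass} > α_{invar}, cooling drives the brass into tension and the invar into compression.
Equating the net (thermal + elastic) strains gives |α₁ − α₂|·ΔT = P·[1/(A₁E₁) + 1/(A₂E₂)].
|α₁ − α₂|·ΔT = 18.2×10⁻⁶ × 182 = 0.003312.
1/(A₁E₁) + 1/(A₂E₂) = 1/(150×100×10³) + 1/(2175×147×10³) = 6.979×10⁻⁸ N⁻¹.
So P = 0.003312 / 6.979×10⁻⁸ = 47.46 kN.
σ_{invar} = P/A₂ = 47460/2175 = 21.82 MPa, compressive.

σ ≈ 21.8 MPa (compressive)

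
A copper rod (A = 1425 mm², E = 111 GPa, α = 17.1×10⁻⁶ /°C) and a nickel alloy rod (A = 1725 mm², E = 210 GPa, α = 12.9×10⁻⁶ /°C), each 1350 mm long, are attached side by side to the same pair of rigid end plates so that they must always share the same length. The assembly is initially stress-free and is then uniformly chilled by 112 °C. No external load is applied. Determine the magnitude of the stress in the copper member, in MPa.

The copper has the larger α, so on cooling it would change length more than the nickel alloy if both were free. The rigid plates force a common final length, so the copper is put into tension and the nickel alloy into compression, with equal and opposite forces P (no external load).
Equating the net (thermal + elastic) strains gives |α₁ − α₂|·ΔT = P·[1/(A₁E₁) + 1/(A₂E₂)].
|α₁ − α₂|·ΔT = 4.2×10⁻⁶ × 112 = 0.0004704.
1/(A₁E₁) + 1/(A₂E₂) = 1/(1425×111×10³) + 1/(1725×210×10³) = 9.083×10⁻⁹ N⁻¹.
P = 0.0004704 / 9.083×10⁻⁹ = 51790 N = 51.79 kN.
σ_{copper} = P/A₁ = 51790/1425 = 36.34 MPa, tensile.

σ ≈ 36.3 MPa (tensile)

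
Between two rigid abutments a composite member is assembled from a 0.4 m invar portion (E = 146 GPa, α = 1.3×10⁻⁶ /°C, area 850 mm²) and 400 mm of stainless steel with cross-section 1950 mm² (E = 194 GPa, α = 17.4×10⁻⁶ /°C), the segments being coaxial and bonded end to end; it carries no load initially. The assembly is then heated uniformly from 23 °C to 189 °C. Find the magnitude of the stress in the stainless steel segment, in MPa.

Free thermal expansion of the whole bar: Σ αᵢΔT Lᵢ = 1.3×10⁻⁶×166×400 + 17.4×10⁻⁶×166×400 = 1.242 mm.
The rigid supports impose zero overall length change; the single axial force P common to all segments must satisfy P Σ Lᵢ/(AᵢEᵢ) = δ_free.
The series flexibility is Σ Lᵢ/(AᵢEᵢ) = 400/(850×146×10³) + 400/(1950×194×10³) = 4.281×10⁻⁶ mm/N.
So P = 1.242 / 4.281×10⁻⁶ = 290.1 kN, compressive.
σ_{stainless steel} = P / A = 290100 / 1950 = 148.8 MPa.

σ ≈ 149 MPa (compressive)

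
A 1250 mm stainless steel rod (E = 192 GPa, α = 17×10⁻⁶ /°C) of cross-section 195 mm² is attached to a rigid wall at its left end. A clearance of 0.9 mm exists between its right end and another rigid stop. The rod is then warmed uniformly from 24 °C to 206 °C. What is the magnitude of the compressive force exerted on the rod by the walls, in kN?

P ≈ 88.9 kN

Unrestrained expansion: δ_free = αΔT L = 17×10⁻⁶ × 182 × 1250 = 3.868 mm.
After closing the 0.9 mm clearance, 3.868 − 0.9 = 2.968 mm of expansion remains to be suppressed by the wall.
Compatibility: PL/(AE) = 2.968 mm, so σ = P/A = E × (2.968/1250) = 455.8 MPa.
P = σA = 455.8 × 195 = 88.88 kN.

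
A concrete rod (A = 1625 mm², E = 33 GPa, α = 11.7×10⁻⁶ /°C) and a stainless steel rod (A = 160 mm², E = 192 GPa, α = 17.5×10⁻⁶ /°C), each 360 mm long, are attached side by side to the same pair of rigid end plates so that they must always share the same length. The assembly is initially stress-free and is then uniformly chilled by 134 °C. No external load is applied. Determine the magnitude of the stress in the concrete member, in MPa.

Both members must finish at the same length. With the larger α, the stainless steel tends to over-contract; the plates restrain it, putting the stainless steel in tension and the concrete in compression. With no external load the two internal forces are equal and opposite, magnitude P.
Setting the final lengths equal and cancelling L: (α₁ − α₂)ΔT = P/(A₁E₁) + P/(A₂E₂).
|α₁ − α₂|·ΔT = 5.8×10⁻⁶ × 134 = 0.0007772.
1/(A₁E₁) + 1/(A₂E₂) = 1/(1625×33×10³) + 1/(160×192×10³) = 5.12×10⁻⁸ N⁻¹.
So P = 0.0007772 / 5.12×10⁻⁸ = 15.18 kN.
σ_{concrete} = P/A₁ = 15180/1625 = 9.341 MPa, compressive.

σ ≈ 9.34 MPa (compressive)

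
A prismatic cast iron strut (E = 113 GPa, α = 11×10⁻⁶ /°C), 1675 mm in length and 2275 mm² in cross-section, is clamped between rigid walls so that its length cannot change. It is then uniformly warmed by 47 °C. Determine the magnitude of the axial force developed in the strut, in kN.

P ≈ 133 kN (compressive)

Full restraint means ε = 0, so the stress is σ = EαΔT = 113×10³ × 11×10⁻⁶ × 47 = 58.42 MPa.
Axial force P = σA = 58.42 × 2275 = 132900 N = 132.9 kN, compressive.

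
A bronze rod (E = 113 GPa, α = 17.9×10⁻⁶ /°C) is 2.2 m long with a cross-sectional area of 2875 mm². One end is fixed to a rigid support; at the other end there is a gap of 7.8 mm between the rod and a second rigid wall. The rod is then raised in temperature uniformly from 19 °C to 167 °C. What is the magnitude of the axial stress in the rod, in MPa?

Unrestrained expansion: δ_free = αΔT L = 17.9×10⁻⁶ × 148 × 2200 = 5.828 mm.
Since δ_free = 5.83 mm is less than the 7.8 mm gap, the rod never touches the wall. No axial force develops.

σ ≈ 0 MPa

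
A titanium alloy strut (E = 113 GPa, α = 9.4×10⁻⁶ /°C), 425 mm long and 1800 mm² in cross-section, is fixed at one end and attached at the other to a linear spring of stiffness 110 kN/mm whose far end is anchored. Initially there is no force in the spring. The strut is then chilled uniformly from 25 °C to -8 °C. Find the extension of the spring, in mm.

The unrestrained thermal change is αΔT L = 9.4×10⁻⁶ × 33 × 425 = 0.1318 mm.
Let P be the tensile force in the spring. The strut extends elastically by PL/(AE) and the spring stretches by P/k; together these equal δ_free.
So P = δ_free / [L/(AE) + 1/k] = 0.1318 / [ 425/(1800×113×10³) + 1/(110×10³) ].
P = 0.1318 / 1.118×10⁻⁵ = 11790 N.
Spring extension = P/k = 11790/(110×10³) = 0.1072 mm.

δ ≈ 0.107 mm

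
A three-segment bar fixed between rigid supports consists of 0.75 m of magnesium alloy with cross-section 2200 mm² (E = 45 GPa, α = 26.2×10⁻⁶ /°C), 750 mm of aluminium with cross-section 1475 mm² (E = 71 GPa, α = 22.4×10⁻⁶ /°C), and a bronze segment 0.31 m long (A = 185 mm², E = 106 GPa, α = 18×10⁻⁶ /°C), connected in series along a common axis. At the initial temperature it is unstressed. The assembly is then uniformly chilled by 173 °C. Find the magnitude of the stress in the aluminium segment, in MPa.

σ ≈ 161 MPa (tensile)

With the walls removed the bar would change length by δ_free = Σ αᵢΔT Lᵢ = 26.2×10⁻⁶×173×750 + 22.4×10⁻⁶×173×750 + 18×10⁻⁶×173×310 = 7.271 mm.
The rigid supports impose zero overall length change; the single axial force P common to all segments must satisfy P Σ Lᵢ/(AᵢEᵢ) = δ_free.
Σ Lᵢ/(AᵢEᵢ) = 750/(2200×45×10³) + 750/(1475×71×10³) + 310/(185×106×10³) = 3.055×10⁻⁵ mm/N.
Hence P = δ_free / Σ(L/AE) = 7.271/3.055×10⁻⁵ = 238 kN (tensile).
σ_{aluminium} = P / A = 238000 / 1475 = 161.4 MPa.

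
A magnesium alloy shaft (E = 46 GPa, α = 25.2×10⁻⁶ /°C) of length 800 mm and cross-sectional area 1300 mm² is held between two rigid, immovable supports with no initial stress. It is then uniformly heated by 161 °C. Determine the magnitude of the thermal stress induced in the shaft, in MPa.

With length fixed, the mechanical strain must cancel the thermal strain αΔT = 25.2×10⁻⁶ × 161 = 4057.2×10⁻⁶.
The stress required to suppress this strain is σ = Eε = 46×10³ × 4057.2×10⁻⁶ = 186.6 MPa, compressive since the shaft is trying to expand.

σ ≈ 187 MPa (compressive)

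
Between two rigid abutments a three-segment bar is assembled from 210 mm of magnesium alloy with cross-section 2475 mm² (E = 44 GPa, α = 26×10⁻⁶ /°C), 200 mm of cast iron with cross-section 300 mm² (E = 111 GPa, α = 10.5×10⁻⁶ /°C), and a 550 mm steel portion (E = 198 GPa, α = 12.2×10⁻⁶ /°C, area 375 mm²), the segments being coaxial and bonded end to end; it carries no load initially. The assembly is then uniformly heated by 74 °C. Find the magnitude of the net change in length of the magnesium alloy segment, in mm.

Free thermal expansion of the whole bar: Σ αᵢΔT Lᵢ = 26×10⁻⁶×74×210 + 10.5×10⁻⁶×74×200 + 12.2×10⁻⁶×74×550 = 1.056 mm.
The rigid supports impose zero overall length change; the single axial force P common to all segments must satisfy P Σ Lᵢ/(AᵢEᵢ) = δ_free.
Σ Lᵢ/(AᵢEᵢ) = 210/(2475×44×10³) + 200/(300×111×10³) + 550/(375×198×10³) = 1.534×10⁻⁵ mm/N.
Hence P = δ_free / Σ(L/AE) = 1.056/1.534×10⁻⁵ = 68.83 kN (compressive).
For the magnesium alloy segment, free thermal change = 26×10⁻⁶×74×210 = 0.404 mm and elastic change from P = 68830×210/(2475×44×10³) = 0.1327 mm; these oppose, so the net change is 0.271 mm (segment lengthens).

|ΔL| ≈ 0.271 mm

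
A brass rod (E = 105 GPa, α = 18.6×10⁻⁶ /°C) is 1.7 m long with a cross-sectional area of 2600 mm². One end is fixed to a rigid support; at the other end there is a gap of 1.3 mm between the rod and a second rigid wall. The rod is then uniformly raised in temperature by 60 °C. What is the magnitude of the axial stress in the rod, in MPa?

Free thermal elongation = αΔT L = 18.6×10⁻⁶ × 60 × 1700 = 1.897 mm.
This exceeds the 1.3 mm gap, so the wall pushes back. The portion of expansion that must be recovered elastically is δ_free − gap = 1.897 − 1.3 = 0.5972 mm.
That suppressed elongation corresponds to σ = E·Δ/L = 105×10³ × 0.5972/1700 = 36.89 MPa.

σ ≈ 36.9 MPa (compressive)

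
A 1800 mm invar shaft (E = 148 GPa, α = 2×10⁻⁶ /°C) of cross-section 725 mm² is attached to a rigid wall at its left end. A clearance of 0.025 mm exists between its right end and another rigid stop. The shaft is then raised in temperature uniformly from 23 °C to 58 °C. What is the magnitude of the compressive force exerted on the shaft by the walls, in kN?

P ≈ 6.02 kN

Unrestrained expansion: δ_free = αΔT L = 2×10⁻⁶ × 35 × 1800 = 0.126 mm.
The gap closes (δ_free > 0.025 mm) and the wall then resists a further 0.126 − 0.025 = 0.101 mm of expansion.
So σ = E(δ_free − g)/L = 148×10³ × 0.101/1800 = 8.304 MPa.
Force on the wall = σA = 8.304 × 725 mm² = 6.021 kN.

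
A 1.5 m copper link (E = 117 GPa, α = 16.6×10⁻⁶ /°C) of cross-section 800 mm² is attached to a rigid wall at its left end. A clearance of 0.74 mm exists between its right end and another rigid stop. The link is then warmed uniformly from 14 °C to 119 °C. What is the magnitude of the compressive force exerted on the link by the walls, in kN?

Free thermal elongation = αΔT L = 16.6×10⁻⁶ × 105 × 1500 = 2.615 mm.
This exceeds the 0.74 mm gap, so the wall pushes back. The portion of expansion that must be recovered elastically is δ_free − gap = 2.615 − 0.74 = 1.875 mm.
So σ = E(δ_free − g)/L = 117×10³ × 1.875/1500 = 146.2 MPa.
P = σA = 146.2 × 800 = 117 kN.

P ≈ 117 kN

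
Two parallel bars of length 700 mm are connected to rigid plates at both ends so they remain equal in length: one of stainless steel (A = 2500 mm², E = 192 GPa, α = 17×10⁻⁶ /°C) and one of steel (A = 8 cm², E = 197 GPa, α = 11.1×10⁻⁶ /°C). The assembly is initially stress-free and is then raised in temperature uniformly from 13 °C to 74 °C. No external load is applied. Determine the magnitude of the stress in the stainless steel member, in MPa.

σ ≈ 17.1 MPa (compressive)

The stainless steel has the larger α, so on heating it would change length more than the steel if both were free. The rigid plates force a common final length, so the stainless steel is put into compression and the steel into tension, with equal and opposite forces P (no external load).
Setting the final lengths equal and cancelling L: (α₁ − α₂)ΔT = P/(A₁E₁) + P/(A₂E₂).
|α₁ − α₂|·ΔT = 5.9×10⁻⁶ × 61 = 0.0003599.
1/(A₁E₁) + 1/(A₂E₂) = 1/(2500×192×10³) + 1/(800×197×10³) = 8.429×10⁻⁹ N⁻¹.
So P = 0.0003599 / 8.429×10⁻⁹ = 42.7 kN.
σ_{stainless steel} = P/A₁ = 42700/2500 = 17.08 MPa, compressive.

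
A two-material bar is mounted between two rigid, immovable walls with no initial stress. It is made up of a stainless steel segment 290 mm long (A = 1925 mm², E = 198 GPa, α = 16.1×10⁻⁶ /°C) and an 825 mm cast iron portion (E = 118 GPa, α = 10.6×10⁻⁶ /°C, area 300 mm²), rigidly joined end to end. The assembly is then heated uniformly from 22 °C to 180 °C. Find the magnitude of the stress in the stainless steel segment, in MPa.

With the walls removed the bar would change length by δ_free = Σ αᵢΔT Lᵢ = 16.1×10⁻⁶×158×290 + 10.6×10⁻⁶×158×825 = 2.119 mm.
Since the ends are fixed, an axial force P builds up, equal in every segment, with P · Σ Lᵢ/(AᵢEᵢ) = δ_free.
Σ Lᵢ/(AᵢEᵢ) = 290/(1925×198×10³) + 825/(300×118×10³) = 2.407×10⁻⁵ mm/N.
Hence P = δ_free / Σ(L/AE) = 2.119/2.407×10⁻⁵ = 88.07 kN (compressive).
σ_{stainless steel} = P / A = 88070 / 1925 = 45.75 MPa.

σ ≈ 45.7 MPa (compressive)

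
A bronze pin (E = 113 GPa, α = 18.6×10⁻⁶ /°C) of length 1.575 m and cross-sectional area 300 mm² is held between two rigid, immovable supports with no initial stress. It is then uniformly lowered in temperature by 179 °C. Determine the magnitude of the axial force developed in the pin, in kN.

P ≈ 113 kN (tensile)

With zero net strain, σ = E·αΔT = 113 GPa × 18.6×10⁻⁶ × 179 = 376.2 MPa.
P = AEαΔT = 300 × 113×10³ × 18.6×10⁻⁶ × 179 = 112.9 kN (tensile).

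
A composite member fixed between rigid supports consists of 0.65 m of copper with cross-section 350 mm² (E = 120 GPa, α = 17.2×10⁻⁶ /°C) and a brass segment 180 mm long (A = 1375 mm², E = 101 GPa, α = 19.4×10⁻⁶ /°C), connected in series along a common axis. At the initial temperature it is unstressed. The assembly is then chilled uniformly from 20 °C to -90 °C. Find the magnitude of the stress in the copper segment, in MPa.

σ ≈ 275 MPa (tensile)

With the walls removed the bar would change length by δ_free = Σ αᵢΔT Lᵢ = 17.2×10⁻⁶×110×650 + 19.4×10⁻⁶×110×180 = 1.614 mm.
The walls prevent any net length change, so an axial force P (same in every segment) develops. Compatibility: P · Σ Lᵢ/(AᵢEᵢ) = δ_free.
The series flexibility is Σ Lᵢ/(AᵢEᵢ) = 650/(350×120×10³) + 180/(1375×101×10³) = 1.677×10⁻⁵ mm/N.
P = 1.614 / 1.677×10⁻⁵ = 96230 N = 96.23 kN, tensile.
σ_{copper} = P / A = 96230 / 350 = 274.9 MPa.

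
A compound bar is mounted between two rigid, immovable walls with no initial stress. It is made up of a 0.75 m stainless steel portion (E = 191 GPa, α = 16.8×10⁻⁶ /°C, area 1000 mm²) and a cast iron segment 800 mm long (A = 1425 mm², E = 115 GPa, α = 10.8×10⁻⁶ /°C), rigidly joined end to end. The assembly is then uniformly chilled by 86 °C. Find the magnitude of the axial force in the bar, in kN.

P ≈ 207 kN (tensile)

With the walls removed the bar would change length by δ_free = Σ αᵢΔT Lᵢ = 16.8×10⁻⁶×86×750 + 10.8×10⁻⁶×86×800 = 1.827 mm.
The walls prevent any net length change, so an axial force P (same in every segment) develops. Compatibility: P · Σ Lᵢ/(AᵢEᵢ) = δ_free.
The series flexibility is Σ Lᵢ/(AᵢEᵢ) = 750/(1000×191×10³) + 800/(1425×115×10³) = 8.808×10⁻⁶ mm/N.
So P = 1.827 / 8.808×10⁻⁶ = 207.4 kN, tensile.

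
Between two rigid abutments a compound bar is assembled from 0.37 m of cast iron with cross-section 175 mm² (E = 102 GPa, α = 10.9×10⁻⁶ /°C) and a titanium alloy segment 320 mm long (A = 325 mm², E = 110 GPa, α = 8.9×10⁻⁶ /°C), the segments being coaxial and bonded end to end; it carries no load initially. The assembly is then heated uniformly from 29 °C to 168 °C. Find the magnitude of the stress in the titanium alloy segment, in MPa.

If the supports were absent, the total length change would be Σ αᵢΔT Lᵢ = 10.9×10⁻⁶×139×370 + 8.9×10⁻⁶×139×320 = 0.9565 mm.
Since the ends are fixed, an axial force P builds up, equal in every segment, with P · Σ Lᵢ/(AᵢEᵢ) = δ_free.
Σ Lᵢ/(AᵢEᵢ) = 370/(175×102×10³) + 320/(325×110×10³) = 2.968×10⁻⁵ mm/N.
So P = 0.9565 / 2.968×10⁻⁵ = 32.23 kN, compressive.
σ_{titanium alloy} = P / A = 32230 / 325 = 99.16 MPa.

σ ≈ 99.2 MPa (compressive)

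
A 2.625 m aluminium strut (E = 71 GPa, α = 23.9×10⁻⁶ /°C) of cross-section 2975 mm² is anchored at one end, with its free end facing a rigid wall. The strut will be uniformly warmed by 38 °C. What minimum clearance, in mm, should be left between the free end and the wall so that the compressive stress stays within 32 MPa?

g ≈ 1.2 mm

With no wall the strut would lengthen by αΔT L = 23.9×10⁻⁶ × 38 × 2625 = 2.384 mm.
At the allowable stress the elastic shortening the wall may impose is σL/E = 32 × 2625 / (71×10³) = 1.183 mm.
The gap must absorb the remainder: g_min = 2.384 − 1.183 = 1.201 mm.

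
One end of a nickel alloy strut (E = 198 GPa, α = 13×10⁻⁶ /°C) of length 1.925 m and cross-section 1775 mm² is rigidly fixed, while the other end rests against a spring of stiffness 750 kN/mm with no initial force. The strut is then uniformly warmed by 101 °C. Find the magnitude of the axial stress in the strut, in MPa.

σ ≈ 209 MPa (compressive)

The unrestrained thermal change is αΔT L = 13×10⁻⁶ × 101 × 1925 = 2.528 mm.
Let P be the compressive force at the spring. The strut shortens elastically by PL/(AE) and the spring compresses by P/k; together these equal δ_free.
P [ L/(AE) + 1/k ] = δ_free → P [ 1925/(1775×198×10³) + 1/(750×10³) ] = 2.528.
P = 2.528 / 6.811×10⁻⁶ = 371100 N.
σ = P/A = 371100/1775 = 209.1 MPa.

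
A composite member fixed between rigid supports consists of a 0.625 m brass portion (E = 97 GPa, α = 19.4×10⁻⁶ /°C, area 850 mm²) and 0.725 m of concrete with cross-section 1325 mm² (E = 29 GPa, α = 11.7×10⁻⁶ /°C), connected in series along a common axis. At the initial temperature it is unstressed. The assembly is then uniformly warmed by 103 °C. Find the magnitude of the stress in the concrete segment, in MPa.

σ ≈ 60.6 MPa (compressive)

If the supports were absent, the total length change would be Σ αᵢΔT Lᵢ = 19.4×10⁻⁶×103×625 + 11.7×10⁻⁶×103×725 = 2.123 mm.
The walls prevent any net length change, so an axial force P (same in every segment) develops. Compatibility: P · Σ Lᵢ/(AᵢEᵢ) = δ_free.
The series flexibility is Σ Lᵢ/(AᵢEᵢ) = 625/(850×97×10³) + 725/(1325×29×10³) = 2.645×10⁻⁵ mm/N.
P = 2.123 / 2.645×10⁻⁵ = 80250 N = 80.25 kN, compressive.
σ_{concrete} = P / A = 80250 / 1325 = 60.57 MPa.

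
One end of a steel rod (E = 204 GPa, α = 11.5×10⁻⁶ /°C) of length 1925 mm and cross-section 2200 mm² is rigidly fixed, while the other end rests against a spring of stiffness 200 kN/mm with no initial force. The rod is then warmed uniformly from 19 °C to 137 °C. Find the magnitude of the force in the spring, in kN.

If the spring were absent the rod would lengthen by αΔT L = 11.5×10⁻⁶ × 118 × 1925 = 2.612 mm.
With a force P in the spring, the elastic change of the rod is PL/(AE) and that of the spring is P/k; compatibility requires their sum to equal δ_free.
So P = δ_free / [L/(AE) + 1/k] = 2.612 / [ 1925/(2200×204×10³) + 1/(200×10³) ].
P = 2.612 / 9.289×10⁻⁶ = 281200 N.

P ≈ 281 kN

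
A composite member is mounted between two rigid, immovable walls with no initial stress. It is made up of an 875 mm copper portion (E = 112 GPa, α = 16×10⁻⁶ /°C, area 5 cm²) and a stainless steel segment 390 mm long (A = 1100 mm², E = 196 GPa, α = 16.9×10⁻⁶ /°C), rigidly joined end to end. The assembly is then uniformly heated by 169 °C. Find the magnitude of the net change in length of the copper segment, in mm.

|ΔL| ≈ 0.753 mm

If the supports were absent, the total length change would be Σ αᵢΔT Lᵢ = 16×10⁻⁶×169×875 + 16.9×10⁻⁶×169×390 = 3.48 mm.
Since the ends are fixed, an axial force P builds up, equal in every segment, with P · Σ Lᵢ/(AᵢEᵢ) = δ_free.
Σ Lᵢ/(AᵢEᵢ) = 875/(500×112×10³) + 390/(1100×196×10³) = 1.743×10⁻⁵ mm/N.
Hence P = δ_free / Σ(L/AE) = 3.48/1.743×10⁻⁵ = 199.6 kN (compressive).
For the copper segment, free thermal change = 16×10⁻⁶×169×875 = 2.366 mm and elastic change from P = 199600×875/(500×112×10³) = 3.119 mm; these oppose, so the net change is 0.753 mm (segment shortens).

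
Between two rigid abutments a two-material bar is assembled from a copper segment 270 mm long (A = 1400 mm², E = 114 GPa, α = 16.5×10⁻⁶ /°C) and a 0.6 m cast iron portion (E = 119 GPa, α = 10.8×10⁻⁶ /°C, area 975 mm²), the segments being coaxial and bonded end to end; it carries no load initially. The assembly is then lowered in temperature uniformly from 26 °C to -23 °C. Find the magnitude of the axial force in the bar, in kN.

P ≈ 78.1 kN (tensile)

With the walls removed the bar would change length by δ_free = Σ αᵢΔT Lᵢ = 16.5×10⁻⁶×49×270 + 10.8×10⁻⁶×49×600 = 0.5358 mm.
Since the ends are fixed, an axial force P builds up, equal in every segment, with P · Σ Lᵢ/(AᵢEᵢ) = δ_free.
Σ Lᵢ/(AᵢEᵢ) = 270/(1400×114×10³) + 600/(975×119×10³) = 6.863×10⁻⁶ mm/N.
P = 0.5358 / 6.863×10⁻⁶ = 78070 N = 78.07 kN, tensile.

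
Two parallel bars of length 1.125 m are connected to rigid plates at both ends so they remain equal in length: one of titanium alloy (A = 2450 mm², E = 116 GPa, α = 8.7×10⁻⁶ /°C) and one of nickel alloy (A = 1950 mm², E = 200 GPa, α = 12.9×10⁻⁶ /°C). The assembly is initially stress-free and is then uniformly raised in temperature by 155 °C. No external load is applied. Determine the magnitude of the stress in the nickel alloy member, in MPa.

Both members must finish at the same length. With the larger α, the nickel alloy tends to over-expand; the plates restrain it, putting the nickel alloy in compression and the titanium alloy in tension. With no external load the two internal forces are equal and opposite, magnitude P.
Equating the net (thermal + elastic) strains gives |α₁ − α₂|·ΔT = P·[1/(A₁E₁) + 1/(A₂E₂)].
|α₁ − α₂|·ΔT = 4.2×10⁻⁶ × 155 = 0.000651.
1/(A₁E₁) + 1/(A₂E₂) = 1/(2450×116×10³) + 1/(1950×200×10³) = 6.083×10⁻⁹ N⁻¹.
So P = 0.000651 / 6.083×10⁻⁹ = 107 kN.
σ_{nickel alloy} = P/A₂ = 107000/1950 = 54.88 MPa, compressive.

σ ≈ 54.9 MPa (compressive)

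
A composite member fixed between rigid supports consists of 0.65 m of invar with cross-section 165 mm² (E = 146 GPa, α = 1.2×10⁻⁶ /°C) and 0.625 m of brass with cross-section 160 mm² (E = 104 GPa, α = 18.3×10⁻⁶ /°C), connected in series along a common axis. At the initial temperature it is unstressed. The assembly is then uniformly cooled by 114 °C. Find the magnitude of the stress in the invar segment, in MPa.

σ ≈ 131 MPa (tensile)

If the supports were absent, the total length change would be Σ αᵢΔT Lᵢ = 1.2×10⁻⁶×114×650 + 18.3×10⁻⁶×114×625 = 1.393 mm.
The walls prevent any net length change, so an axial force P (same in every segment) develops. Compatibility: P · Σ Lᵢ/(AᵢEᵢ) = δ_free.
Σ Lᵢ/(AᵢEᵢ) = 650/(165×146×10³) + 625/(160×104×10³) = 6.454×10⁻⁵ mm/N.
So P = 1.393 / 6.454×10⁻⁵ = 21.58 kN, tensile.
σ_{invar} = P / A = 21580 / 165 = 130.8 MPa.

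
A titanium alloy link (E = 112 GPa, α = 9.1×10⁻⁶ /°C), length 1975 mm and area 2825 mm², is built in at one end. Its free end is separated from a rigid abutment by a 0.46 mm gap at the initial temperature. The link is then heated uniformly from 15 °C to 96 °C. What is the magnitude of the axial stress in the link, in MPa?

Unrestrained expansion: δ_free = αΔT L = 9.1×10⁻⁶ × 81 × 1975 = 1.456 mm.
After closing the 0.46 mm clearance, 1.456 − 0.46 = 0.9958 mm of expansion remains to be suppressed by the wall.
Compatibility: PL/(AE) = 0.9958 mm, so σ = P/A = E × (0.9958/1975) = 56.47 MPa.

σ ≈ 56.5 MPa (compressive)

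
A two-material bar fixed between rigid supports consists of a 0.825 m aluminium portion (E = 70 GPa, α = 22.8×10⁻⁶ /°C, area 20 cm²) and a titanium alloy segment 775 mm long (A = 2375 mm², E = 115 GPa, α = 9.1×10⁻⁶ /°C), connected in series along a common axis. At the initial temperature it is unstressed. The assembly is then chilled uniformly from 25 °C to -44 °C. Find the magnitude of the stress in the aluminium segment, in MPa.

With the walls removed the bar would change length by δ_free = Σ αᵢΔT Lᵢ = 22.8×10⁻⁶×69×825 + 9.1×10⁻⁶×69×775 = 1.785 mm.
The walls prevent any net length change, so an axial force P (same in every segment) develops. Compatibility: P · Σ Lᵢ/(AᵢEᵢ) = δ_free.
Σ Lᵢ/(AᵢEᵢ) = 825/(2000×70×10³) + 775/(2375×115×10³) = 8.73×10⁻⁶ mm/N.
So P = 1.785 / 8.73×10⁻⁶ = 204.4 kN, tensile.
σ_{aluminium} = P / A = 204400 / 2000 = 102.2 MPa.

σ ≈ 102 MPa (tensile)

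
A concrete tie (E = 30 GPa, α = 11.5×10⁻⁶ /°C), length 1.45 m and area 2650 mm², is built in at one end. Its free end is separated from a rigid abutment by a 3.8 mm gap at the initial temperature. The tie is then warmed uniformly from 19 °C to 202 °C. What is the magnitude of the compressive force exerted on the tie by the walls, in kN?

If the wall were absent the tie would grow by αΔT L = 11.5×10⁻⁶ × 183 × 1450 = 3.052 mm.
Since δ_free = 3.05 mm is less than the 3.8 mm gap, the tie never touches the wall. No axial force develops.

P ≈ 0 kN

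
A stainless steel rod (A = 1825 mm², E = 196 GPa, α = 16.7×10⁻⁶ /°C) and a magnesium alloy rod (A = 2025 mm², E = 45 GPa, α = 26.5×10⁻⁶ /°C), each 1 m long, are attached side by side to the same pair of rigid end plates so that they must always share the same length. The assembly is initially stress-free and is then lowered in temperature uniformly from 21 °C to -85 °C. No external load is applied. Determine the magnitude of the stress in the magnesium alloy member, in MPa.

The magnesium alloy has the larger α, so on cooling it would change length more than the stainless steel if both were free. The rigid plates force a common final length, so the magnesium alloy is put into tension and the stainless steel into compression, with equal and opposite forces P (no external load).
Equating the net (thermal + elastic) strains gives |α₁ − α₂|·ΔT = P·[1/(A₁E₁) + 1/(A₂E₂)].
|α₁ − α₂|·ΔT = 9.8×10⁻⁶ × 106 = 0.001039.
1/(A₁E₁) + 1/(A₂E₂) = 1/(1825×196×10³) + 1/(2025×45×10³) = 1.377×10⁻⁸ N⁻¹.
So P = 0.001039 / 1.377×10⁻⁸ = 75.44 kN.
σ_{magnesium alloy} = P/A₂ = 75440/2025 = 37.26 MPa, tensile.

σ ≈ 37.3 MPa (tensile)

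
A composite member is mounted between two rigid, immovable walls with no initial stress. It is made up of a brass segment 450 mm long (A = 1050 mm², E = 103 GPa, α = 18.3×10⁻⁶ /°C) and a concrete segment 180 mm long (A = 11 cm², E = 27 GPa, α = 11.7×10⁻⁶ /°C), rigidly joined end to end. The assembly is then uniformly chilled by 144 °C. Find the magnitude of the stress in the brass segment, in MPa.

σ ≈ 139 MPa (tensile)

If the supports were absent, the total length change would be Σ αᵢΔT Lᵢ = 18.3×10⁻⁶×144×450 + 11.7×10⁻⁶×144×180 = 1.489 mm.
The rigid supports impose zero overall length change; the single axial force P common to all segments must satisfy P Σ Lᵢ/(AᵢEᵢ) = δ_free.
The series flexibility is Σ Lᵢ/(AᵢEᵢ) = 450/(1050×103×10³) + 180/(1100×27×10³) = 1.022×10⁻⁵ mm/N.
P = 1.489 / 1.022×10⁻⁵ = 145700 N = 145.7 kN, tensile.
σ_{brass} = P / A = 145700 / 1050 = 138.7 MPa.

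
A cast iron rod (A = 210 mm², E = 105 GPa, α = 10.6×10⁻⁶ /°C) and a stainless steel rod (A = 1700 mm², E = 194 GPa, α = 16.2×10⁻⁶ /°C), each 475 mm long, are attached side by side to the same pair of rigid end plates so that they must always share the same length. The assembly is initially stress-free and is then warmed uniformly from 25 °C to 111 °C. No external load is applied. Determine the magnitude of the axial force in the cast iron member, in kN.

P ≈ 9.95 kN (tensile in the cast iron)

The stainless steel has the larger α, so on heating it would change length more than the cast iron if both were free. The rigid plates force a common final length, so the stainless steel is put into compression and the cast iron into tension, with equal and opposite forces P (no external load).
Setting the final lengths equal and cancelling L: (α₁ − α₂)ΔT = P/(A₁E₁) + P/(A₂E₂).
|α₁ − α₂|·ΔT = 5.6×10⁻⁶ × 86 = 0.0004816.
1/(A₁E₁) + 1/(A₂E₂) = 1/(210×105×10³) + 1/(1700×194×10³) = 4.838×10⁻⁸ N⁻¹.
P = 0.0004816 / 4.838×10⁻⁸ = 9954 N = 9.954 kN.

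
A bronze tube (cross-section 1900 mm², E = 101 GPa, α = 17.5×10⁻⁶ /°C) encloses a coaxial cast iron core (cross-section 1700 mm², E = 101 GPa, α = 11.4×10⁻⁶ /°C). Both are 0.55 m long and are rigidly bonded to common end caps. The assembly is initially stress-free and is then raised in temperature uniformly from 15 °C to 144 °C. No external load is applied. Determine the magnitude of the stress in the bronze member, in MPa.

Both members must finish at the same length. With the larger α, the bronze tends to over-expand; the plates restrain it, putting the bronze in compression and the cast iron in tension. With no external load the two internal forces are equal and opposite, magnitude P.
Compatibility of the two members (thermal + elastic change equal): (α₁ − α₂)ΔT = P·[1/(A₁E₁) + 1/(A₂E₂)].
|α₁ − α₂|·ΔT = 6.1×10⁻⁶ × 129 = 0.0007869.
1/(A₁E₁) + 1/(A₂E₂) = 1/(1900×101×10³) + 1/(1700×101×10³) = 1.104×10⁻⁸ N⁻¹.
P = 0.0007869 / 1.104×10⁻⁸ = 71310 N = 71.31 kN.
σ_{bronze} = P/A₁ = 71310/1900 = 37.53 MPa, compressive.

σ ≈ 37.5 MPa (compressive)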